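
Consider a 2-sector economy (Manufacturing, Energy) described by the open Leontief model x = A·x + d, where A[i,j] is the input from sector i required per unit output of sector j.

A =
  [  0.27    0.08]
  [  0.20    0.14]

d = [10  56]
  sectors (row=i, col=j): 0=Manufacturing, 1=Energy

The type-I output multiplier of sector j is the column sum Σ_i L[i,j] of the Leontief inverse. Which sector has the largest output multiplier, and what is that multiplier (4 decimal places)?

Form M = I − A:
  [  0.73   -0.08]
  [ -0.20    0.86]
Leontief inverse L = M⁻¹:
  [  1.4057    0.1308]
  [  0.3269    1.1932]
Total output x = L · d:
  x_0 = 1.4057·10 + 0.1308·56 = 21.3795
  x_1 = 0.3269·10 + 1.1932·56 = 70.0883
Output multipliers (column sums of L):
  Manufacturing: 1.7326
  Energy: 1.3240

Manufacturing (1.7326)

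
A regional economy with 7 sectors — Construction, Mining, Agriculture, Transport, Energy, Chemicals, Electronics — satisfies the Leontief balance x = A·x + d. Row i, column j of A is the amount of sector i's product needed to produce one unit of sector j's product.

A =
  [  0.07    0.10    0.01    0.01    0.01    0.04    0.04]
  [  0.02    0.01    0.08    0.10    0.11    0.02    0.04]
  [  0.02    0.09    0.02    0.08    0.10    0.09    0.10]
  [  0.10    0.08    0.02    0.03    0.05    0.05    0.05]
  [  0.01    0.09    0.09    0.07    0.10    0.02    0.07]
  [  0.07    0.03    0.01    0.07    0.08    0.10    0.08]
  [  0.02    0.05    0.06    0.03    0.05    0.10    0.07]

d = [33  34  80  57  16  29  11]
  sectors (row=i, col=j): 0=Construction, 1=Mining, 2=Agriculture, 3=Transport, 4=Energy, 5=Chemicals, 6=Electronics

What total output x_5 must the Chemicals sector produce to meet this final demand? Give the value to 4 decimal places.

52.0974

Form M = I − A:
  [  0.93   -0.10   -0.01   -0.01   -0.01   -0.04   -0.04]
  [ -0.02    0.99   -0.08   -0.10   -0.11   -0.02   -0.04]
  [ -0.02   -0.09    0.98   -0.08   -0.10   -0.09   -0.10]
  [ -0.10   -0.08   -0.02    0.97   -0.05   -0.05   -0.05]
  [ -0.01   -0.09   -0.09   -0.07    0.90   -0.02   -0.07]
  [ -0.07   -0.03   -0.01   -0.07   -0.08    0.90   -0.08]
  [ -0.02   -0.05   -0.06   -0.03   -0.05   -0.10    0.93]
Leontief inverse L = M⁻¹:
  [  1.0893    0.1249    0.0306    0.0364    0.0422    0.0646    0.0662]
  [  0.0476    1.0563    0.1098    0.1366    0.1591    0.0570    0.0835]
  [  0.0553    0.1393    1.0608    0.1291    0.1636    0.1395    0.1537]
  [  0.1271    0.1185    0.0474    1.0638    0.0925    0.0838    0.0870]
  [  0.0382    0.1387    0.1288    0.1175    1.1617    0.0634    0.1207]
  [  0.1044    0.0758    0.0408    0.1081    0.1297    1.1444    0.1262]
  [  0.0469    0.0879    0.0878    0.0687    0.0994    0.1426    1.1140]
Total output x = L · d:
  x_0 = 1.0893·33 + 0.1249·34 + 0.0306·80 + 0.0364·57 + 0.0422·16 + 0.0646·29 + 0.0662·11 = 47.9932
  x_1 = 0.0476·33 + 1.0563·34 + 0.1098·80 + 0.1366·57 + 0.1591·16 + 0.0570·29 + 0.0835·11 = 59.1751
  x_2 = 0.0553·33 + 0.1393·34 + 1.0608·80 + 0.1291·57 + 0.1636·16 + 0.1395·29 + 0.1537·11 = 107.1377
  x_3 = 0.1271·33 + 0.1185·34 + 0.0474·80 + 1.0638·57 + 0.0925·16 + 0.0838·29 + 0.0870·11 = 77.5161
  x_4 = 0.0382·33 + 0.1387·34 + 0.1288·80 + 0.1175·57 + 1.1617·16 + 0.0634·29 + 0.1207·11 = 44.7316
  x_5 = 0.1044·33 + 0.0758·34 + 0.0408·80 + 0.1081·57 + 0.1297·16 + 1.1444·29 + 0.1262·11 = 52.0974
  x_6 = 0.0469·33 + 0.0879·34 + 0.0878·80 + 0.0687·57 + 0.0994·16 + 0.1426·29 + 1.1140·11 = 33.4610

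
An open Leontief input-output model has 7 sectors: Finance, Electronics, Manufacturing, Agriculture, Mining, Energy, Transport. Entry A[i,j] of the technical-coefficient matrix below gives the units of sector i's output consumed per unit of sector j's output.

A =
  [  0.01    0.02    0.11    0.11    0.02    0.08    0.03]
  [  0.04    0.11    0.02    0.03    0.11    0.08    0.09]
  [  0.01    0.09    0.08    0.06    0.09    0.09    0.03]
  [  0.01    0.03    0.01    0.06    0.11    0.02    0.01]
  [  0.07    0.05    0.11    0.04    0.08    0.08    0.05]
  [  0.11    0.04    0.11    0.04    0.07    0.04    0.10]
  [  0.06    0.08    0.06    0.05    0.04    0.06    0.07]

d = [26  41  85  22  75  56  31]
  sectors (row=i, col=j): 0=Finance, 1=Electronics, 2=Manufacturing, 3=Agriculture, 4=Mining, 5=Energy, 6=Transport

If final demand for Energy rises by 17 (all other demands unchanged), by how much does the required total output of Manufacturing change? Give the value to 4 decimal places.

2.4211

Form M = I − A:
  [  0.99   -0.02   -0.11   -0.11   -0.02   -0.08   -0.03]
  [ -0.04    0.89   -0.02   -0.03   -0.11   -0.08   -0.09]
  [ -0.01   -0.09    0.92   -0.06   -0.09   -0.09   -0.03]
  [ -0.01   -0.03   -0.01    0.94   -0.11   -0.02   -0.01]
  [ -0.07   -0.05   -0.11   -0.04    0.92   -0.08   -0.05]
  [ -0.11   -0.04   -0.11   -0.04   -0.07    0.96   -0.10]
  [ -0.06   -0.08   -0.06   -0.05   -0.04   -0.06    0.93]
Leontief inverse L = M⁻¹:
  [  1.0377    0.0589    0.1540    0.1447    0.0737    0.1189    0.0624]
  [  0.0849    1.1652    0.0829    0.0733    0.1747    0.1370    0.1431]
  [  0.0497    0.1416    1.1377    0.0997    0.1554    0.1424    0.0767]
  [  0.0311    0.0546    0.0419    1.0818    0.1457    0.0478    0.0322]
  [  0.1087    0.1022    0.1756    0.0868    1.1437    0.1372    0.0962]
  [  0.1471    0.0944    0.1776    0.0918    0.1329    1.1006    0.1461]
  [  0.0933    0.1266    0.1117    0.0899    0.0954    0.1081    1.1119]
Total output x = L · d:
  x_0 = 1.0377·26 + 0.0589·41 + 0.1540·85 + 0.1447·22 + 0.0737·75 + 0.1189·56 + 0.0624·31 = 59.7908
  x_1 = 0.0849·26 + 1.1652·41 + 0.0829·85 + 0.0733·22 + 0.1747·75 + 0.1370·56 + 0.1431·31 = 83.8420
  x_2 = 0.0497·26 + 0.1416·41 + 1.1377·85 + 0.0997·22 + 0.1554·75 + 0.1424·56 + 0.0767·31 = 127.9992
  x_3 = 0.0311·26 + 0.0546·41 + 0.0419·85 + 1.0818·22 + 0.1457·75 + 0.0478·56 + 0.0322·31 = 45.0131
  x_4 = 0.1087·26 + 0.1022·41 + 0.1756·85 + 0.0868·22 + 1.1437·75 + 0.1372·56 + 0.0962·31 = 120.2956
  x_5 = 0.1471·26 + 0.0944·41 + 0.1776·85 + 0.0918·22 + 0.1329·75 + 1.1006·56 + 0.1461·31 = 100.9464
  x_6 = 0.0933·26 + 0.1266·41 + 0.1117·85 + 0.0899·22 + 0.0954·75 + 0.1081·56 + 1.1119·31 = 66.7678
Δx_2 = L[2,5] · Δd_5 = 0.1424 · 17 = 2.4211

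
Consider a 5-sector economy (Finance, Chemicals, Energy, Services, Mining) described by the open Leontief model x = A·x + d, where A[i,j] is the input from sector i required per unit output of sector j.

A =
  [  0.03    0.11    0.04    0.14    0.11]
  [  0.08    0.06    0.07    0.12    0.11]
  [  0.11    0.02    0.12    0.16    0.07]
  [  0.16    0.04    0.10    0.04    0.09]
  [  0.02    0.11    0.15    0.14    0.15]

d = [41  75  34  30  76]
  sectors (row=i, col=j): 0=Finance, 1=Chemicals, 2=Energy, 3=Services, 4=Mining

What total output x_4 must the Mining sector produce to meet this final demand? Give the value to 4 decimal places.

131.2774

Form M = I − A:
  [  0.97   -0.11   -0.04   -0.14   -0.11]
  [ -0.08    0.94   -0.07   -0.12   -0.11]
  [ -0.11   -0.02    0.88   -0.16   -0.07]
  [ -0.16   -0.04   -0.10    0.96   -0.09]
  [ -0.02   -0.11   -0.15   -0.14    0.85]
Leontief inverse L = M⁻¹:
  [  1.1005    0.1644    0.1231    0.2305    0.1982]
  [  0.1494    1.1171    0.1542    0.2162    0.1995]
  [  0.1902    0.0781    1.2087    0.2626    0.1621]
  [  0.2202    0.0988    0.1777    1.1415    0.1768]
  [  0.1151    0.1785    0.2654    0.2678    1.2647]
Total output x = L · d:
  x_0 = 1.1005·41 + 0.1644·75 + 0.1231·34 + 0.2305·30 + 0.1982·76 = 83.6187
  x_1 = 0.1494·41 + 1.1171·75 + 0.1542·34 + 0.2162·30 + 0.1995·76 = 116.8044
  x_2 = 0.1902·41 + 0.0781·75 + 1.2087·34 + 0.2626·30 + 0.1621·76 = 74.9435
  x_3 = 0.2202·41 + 0.0988·75 + 0.1777·34 + 1.1415·30 + 0.1768·76 = 70.1672
  x_4 = 0.1151·41 + 0.1785·75 + 0.2654·34 + 0.2678·30 + 1.2647·76 = 131.2774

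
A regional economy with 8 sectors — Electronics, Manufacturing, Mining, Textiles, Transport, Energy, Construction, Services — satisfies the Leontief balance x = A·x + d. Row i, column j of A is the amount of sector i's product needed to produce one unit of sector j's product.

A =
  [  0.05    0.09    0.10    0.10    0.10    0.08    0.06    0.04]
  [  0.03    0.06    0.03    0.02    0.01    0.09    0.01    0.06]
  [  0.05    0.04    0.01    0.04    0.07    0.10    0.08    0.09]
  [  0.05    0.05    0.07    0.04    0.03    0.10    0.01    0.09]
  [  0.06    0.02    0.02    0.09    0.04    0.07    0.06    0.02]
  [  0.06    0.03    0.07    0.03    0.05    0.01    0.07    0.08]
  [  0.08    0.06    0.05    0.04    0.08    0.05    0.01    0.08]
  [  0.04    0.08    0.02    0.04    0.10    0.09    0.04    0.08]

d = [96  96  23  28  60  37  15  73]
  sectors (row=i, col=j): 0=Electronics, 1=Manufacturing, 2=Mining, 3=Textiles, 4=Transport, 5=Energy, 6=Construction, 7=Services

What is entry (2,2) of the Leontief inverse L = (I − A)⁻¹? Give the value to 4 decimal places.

L[2,2] = 1.0509

Form M = I − A:
  [  0.95   -0.09   -0.10   -0.10   -0.10   -0.08   -0.06   -0.04]
  [ -0.03    0.94   -0.03   -0.02   -0.01   -0.09   -0.01   -0.06]
  [ -0.05   -0.04    0.99   -0.04   -0.07   -0.10   -0.08   -0.09]
  [ -0.05   -0.05   -0.07    0.96   -0.03   -0.10   -0.01   -0.09]
  [ -0.06   -0.02   -0.02   -0.09    0.96   -0.07   -0.06   -0.02]
  [ -0.06   -0.03   -0.07   -0.03   -0.05    0.99   -0.07   -0.08]
  [ -0.08   -0.06   -0.05   -0.04   -0.08   -0.05    0.99   -0.08]
  [ -0.04   -0.08   -0.02   -0.04   -0.10   -0.09   -0.04    0.92]
Leontief inverse L = M⁻¹:
  [  1.1075    0.1458    0.1496    0.1541    0.1619    0.1607    0.1080    0.1143]
  [  0.0575    1.0897    0.0556    0.0446    0.0426    0.1276    0.0350    0.0984]
  [  0.0963    0.0860    1.0509    0.0831    0.1235    0.1582    0.1171    0.1474]
  [  0.0902    0.0926    0.1061    1.0777    0.0790    0.1565    0.0476    0.1452]
  [  0.0974    0.0566    0.0565    0.1252    1.0810    0.1184    0.0889    0.0672]
  [  0.0987    0.0710    0.1020    0.0682    0.0981    1.0656    0.1021    0.1292]
  [  0.1212    0.1041    0.0873    0.0832    0.1295    0.1106    1.0474    0.1322]
  [  0.0847    0.1246    0.0587    0.0831    0.1496    0.1502    0.0776    1.1357]
Total output x = L · d:
  x_0 = 1.1075·96 + 0.1458·96 + 0.1496·23 + 0.1541·28 + 0.1619·60 + 0.1607·37 + 0.1080·15 + 0.1143·73 = 153.6913
  x_1 = 0.0575·96 + 1.0897·96 + 0.0556·23 + 0.0446·28 + 0.0426·60 + 0.1276·37 + 0.0350·15 + 0.0984·73 = 127.6427
  x_2 = 0.0963·96 + 0.0860·96 + 1.0509·23 + 0.0831·28 + 0.1235·60 + 0.1582·37 + 0.1171·15 + 0.1474·73 = 69.7757
  x_3 = 0.0902·96 + 0.0926·96 + 0.1061·23 + 1.0777·28 + 0.0790·60 + 0.1565·37 + 0.0476·15 + 0.1452·73 = 72.0123
  x_4 = 0.0974·96 + 0.0566·96 + 0.0565·23 + 0.1252·28 + 1.0810·60 + 0.1184·37 + 0.0889·15 + 0.0672·73 = 95.0710
  x_5 = 0.0987·96 + 0.0710·96 + 0.1020·23 + 0.0682·28 + 0.0981·60 + 1.0656·37 + 0.1021·15 + 0.1292·73 = 76.8307
  x_6 = 0.1212·96 + 0.1041·96 + 0.0873·23 + 0.0832·28 + 0.1295·60 + 0.1106·37 + 1.0474·15 + 0.1322·73 = 63.1922
  x_7 = 0.0847·96 + 0.1246·96 + 0.0587·23 + 0.0831·28 + 0.1496·60 + 0.1502·37 + 0.0776·15 + 1.1357·73 = 122.3746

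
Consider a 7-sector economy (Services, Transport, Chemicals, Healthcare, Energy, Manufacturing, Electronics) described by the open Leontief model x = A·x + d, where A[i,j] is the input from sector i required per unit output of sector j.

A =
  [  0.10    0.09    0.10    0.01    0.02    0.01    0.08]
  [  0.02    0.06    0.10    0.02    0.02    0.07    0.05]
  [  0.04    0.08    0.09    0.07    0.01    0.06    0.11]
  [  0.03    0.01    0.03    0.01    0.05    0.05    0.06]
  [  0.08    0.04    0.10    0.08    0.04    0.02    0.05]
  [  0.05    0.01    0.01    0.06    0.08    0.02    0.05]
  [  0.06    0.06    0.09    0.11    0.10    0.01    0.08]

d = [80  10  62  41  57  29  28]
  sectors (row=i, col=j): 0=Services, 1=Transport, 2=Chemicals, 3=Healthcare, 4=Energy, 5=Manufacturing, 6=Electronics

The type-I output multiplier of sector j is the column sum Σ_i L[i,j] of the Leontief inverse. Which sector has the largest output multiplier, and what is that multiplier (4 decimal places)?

Form M = I − A:
  [  0.90   -0.09   -0.10   -0.01   -0.02   -0.01   -0.08]
  [ -0.02    0.94   -0.10   -0.02   -0.02   -0.07   -0.05]
  [ -0.04   -0.08    0.91   -0.07   -0.01   -0.06   -0.11]
  [ -0.03   -0.01   -0.03    0.99   -0.05   -0.05   -0.06]
  [ -0.08   -0.04   -0.10   -0.08    0.96   -0.02   -0.05]
  [ -0.05   -0.01   -0.01   -0.06   -0.08    0.98   -0.05]
  [ -0.06   -0.06   -0.09   -0.11   -0.10   -0.01    0.92]
Leontief inverse L = M⁻¹:
  [  1.1378    0.1339    0.1600    0.0463    0.0474    0.0357    0.1329]
  [  0.0474    1.0897    0.1416    0.0518    0.0450    0.0915    0.0911]
  [  0.0773    0.1196    1.1466    0.1117    0.0464    0.0879    0.1649]
  [  0.0534    0.0306    0.0605    1.0348    0.0706    0.0616    0.0882]
  [  0.1164    0.0777    0.1528    0.1137    1.0674    0.0447    0.1005]
  [  0.0774    0.0327    0.0455    0.0845    0.1018    1.0335    0.0812]
  [  0.1047    0.1040    0.1562    0.1543    0.1361    0.0403    1.1400]
Total output x = L · d:
  x_0 = 1.1378·80 + 0.1339·10 + 0.1600·62 + 0.0463·41 + 0.0474·57 + 0.0357·29 + 0.1329·28 = 111.6361
  x_1 = 0.0474·80 + 1.0897·10 + 0.1416·62 + 0.0518·41 + 0.0450·57 + 0.0915·29 + 0.0911·28 = 33.3576
  x_2 = 0.0773·80 + 0.1196·10 + 1.1466·62 + 0.1117·41 + 0.0464·57 + 0.0879·29 + 0.1649·28 = 92.8572
  x_3 = 0.0534·80 + 0.0306·10 + 0.0605·62 + 1.0348·41 + 0.0706·57 + 0.0616·29 + 0.0882·28 = 59.0366
  x_4 = 0.1164·80 + 0.0777·10 + 0.1528·62 + 0.1137·41 + 1.0674·57 + 0.0447·29 + 0.1005·28 = 89.1717
  x_5 = 0.0774·80 + 0.0327·10 + 0.0455·62 + 0.0845·41 + 0.1018·57 + 1.0335·29 + 0.0812·28 = 50.8508
  x_6 = 0.1047·80 + 0.1040·10 + 0.1562·62 + 0.1543·41 + 0.1361·57 + 0.0403·29 + 1.1400·28 = 66.2788
Output multipliers (column sums of L):
  Services: 1.6145
  Transport: 1.5881
  Chemicals: 1.8631
  Healthcare: 1.5970
  Energy: 1.5146
  Manufacturing: 1.3951
  Electronics: 1.7987

Chemicals (1.8631)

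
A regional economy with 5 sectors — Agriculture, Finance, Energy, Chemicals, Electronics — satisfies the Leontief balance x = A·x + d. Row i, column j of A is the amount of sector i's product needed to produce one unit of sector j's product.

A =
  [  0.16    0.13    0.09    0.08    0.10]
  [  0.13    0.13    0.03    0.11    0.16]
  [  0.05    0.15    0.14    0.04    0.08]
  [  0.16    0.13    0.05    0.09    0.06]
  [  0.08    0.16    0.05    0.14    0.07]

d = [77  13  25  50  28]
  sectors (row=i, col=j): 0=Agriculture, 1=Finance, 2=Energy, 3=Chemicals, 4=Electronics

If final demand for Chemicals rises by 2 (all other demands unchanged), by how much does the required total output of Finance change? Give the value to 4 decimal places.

Form M = I − A:
  [  0.84   -0.13   -0.09   -0.08   -0.10]
  [ -0.13    0.87   -0.03   -0.11   -0.16]
  [ -0.05   -0.15    0.86   -0.04   -0.08]
  [ -0.16   -0.13   -0.05    0.91   -0.06]
  [ -0.08   -0.16   -0.05   -0.14    0.93]
Leontief inverse L = M⁻¹:
  [  1.3029    0.2926    0.1703    0.1908    0.2174]
  [  0.2759    1.2931    0.1032    0.2275    0.2757]
  [  0.1571    0.2835    1.2069    0.1285    0.1778]
  [  0.2911    0.2718    0.1186    1.1879    0.1649]
  [  0.2118    0.3038    0.1152    0.2413    1.1758]
Total output x = L · d:
  x_0 = 1.3029·77 + 0.2926·13 + 0.1703·25 + 0.1908·50 + 0.2174·28 = 124.0160
  x_1 = 0.2759·77 + 1.2931·13 + 0.1032·25 + 0.2275·50 + 0.2757·28 = 59.7293
  x_2 = 0.1571·77 + 0.2835·13 + 1.2069·25 + 0.1285·50 + 0.1778·28 = 57.3572
  x_3 = 0.2911·77 + 0.2718·13 + 0.1186·25 + 1.1879·50 + 0.1649·28 = 92.9260
  x_4 = 0.2118·77 + 0.3038·13 + 0.1152·25 + 0.2413·50 + 1.1758·28 = 68.1242
Δx_1 = L[1,3] · Δd_3 = 0.2275 · 2 = 0.4550

0.4550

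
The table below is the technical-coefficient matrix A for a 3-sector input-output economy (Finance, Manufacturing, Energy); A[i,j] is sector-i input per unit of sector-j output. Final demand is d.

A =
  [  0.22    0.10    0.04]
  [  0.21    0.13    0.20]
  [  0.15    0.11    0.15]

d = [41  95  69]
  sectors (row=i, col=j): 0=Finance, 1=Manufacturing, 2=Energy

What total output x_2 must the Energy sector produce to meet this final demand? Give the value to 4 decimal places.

114.9860

Form M = I − A:
  [  0.78   -0.10   -0.04]
  [ -0.21    0.87   -0.20]
  [ -0.15   -0.11    0.85]
Leontief inverse L = M⁻¹:
  [  1.3470    0.1678    0.1029]
  [  0.3914    1.2334    0.3086]
  [  0.2884    0.1892    1.2346]
Total output x = L · d:
  x_0 = 1.3470·41 + 0.1678·95 + 0.1029·69 = 78.2713
  x_1 = 0.3914·41 + 1.2334·95 + 0.3086·69 = 154.5221
  x_2 = 0.2884·41 + 0.1892·95 + 1.2346·69 = 114.9860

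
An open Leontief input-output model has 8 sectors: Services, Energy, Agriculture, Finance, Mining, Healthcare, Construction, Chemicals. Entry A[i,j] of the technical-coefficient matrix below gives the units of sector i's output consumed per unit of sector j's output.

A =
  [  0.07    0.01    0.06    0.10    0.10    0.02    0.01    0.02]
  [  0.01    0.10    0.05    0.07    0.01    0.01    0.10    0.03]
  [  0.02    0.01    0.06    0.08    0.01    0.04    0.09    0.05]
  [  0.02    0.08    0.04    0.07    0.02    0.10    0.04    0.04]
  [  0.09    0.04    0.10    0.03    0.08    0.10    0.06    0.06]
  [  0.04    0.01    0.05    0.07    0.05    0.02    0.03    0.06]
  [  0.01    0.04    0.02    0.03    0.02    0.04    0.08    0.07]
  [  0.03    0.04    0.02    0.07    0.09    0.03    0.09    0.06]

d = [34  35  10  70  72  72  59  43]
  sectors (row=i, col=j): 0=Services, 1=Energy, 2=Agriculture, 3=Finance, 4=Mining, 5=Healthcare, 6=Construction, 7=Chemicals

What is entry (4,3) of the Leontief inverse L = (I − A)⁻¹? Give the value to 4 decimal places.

L[4,3] = 0.0904

Form M = I − A:
  [  0.93   -0.01   -0.06   -0.10   -0.10   -0.02   -0.01   -0.02]
  [ -0.01    0.90   -0.05   -0.07   -0.01   -0.01   -0.10   -0.03]
  [ -0.02   -0.01    0.94   -0.08   -0.01   -0.04   -0.09   -0.05]
  [ -0.02   -0.08   -0.04    0.93   -0.02   -0.10   -0.04   -0.04]
  [ -0.09   -0.04   -0.10   -0.03    0.92   -0.10   -0.06   -0.06]
  [ -0.04   -0.01   -0.05   -0.07   -0.05    0.98   -0.03   -0.06]
  [ -0.01   -0.04   -0.02   -0.03   -0.02   -0.04    0.92   -0.07]
  [ -0.03   -0.04   -0.02   -0.07   -0.09   -0.03   -0.09    0.94]
Leontief inverse L = M⁻¹:
  [  1.0984    0.0370    0.0976    0.1434    0.1332    0.0585    0.0474    0.0516]
  [  0.0240    1.1325    0.0757    0.1072    0.0291    0.0368    0.1444    0.0602]
  [  0.0363    0.0342    1.0845    0.1161    0.0330    0.0682    0.1275    0.0804]
  [  0.0399    0.1106    0.0709    1.1133    0.0464    0.1288    0.0821    0.0728]
  [  0.1256    0.0725    0.1477    0.0904    1.1256    0.1414    0.1160    0.1062]
  [  0.0604    0.0328    0.0773    0.1057    0.0770    1.0491    0.0642    0.0876]
  [  0.0247    0.0625    0.0410    0.0602    0.0422    0.0617    1.1149    0.0969]
  [  0.0561    0.0723    0.0552    0.1123    0.1239    0.0674    0.1364    1.0974]
Total output x = L · d:
  x_0 = 1.0984·34 + 0.0370·35 + 0.0976·10 + 0.1434·70 + 0.1332·72 + 0.0585·72 + 0.0474·59 + 0.0516·43 = 68.4781
  x_1 = 0.0240·34 + 1.1325·35 + 0.0757·10 + 0.1072·70 + 0.0291·72 + 0.0368·72 + 0.1444·59 + 0.0602·43 = 64.5741
  x_2 = 0.0363·34 + 0.0342·35 + 1.0845·10 + 0.1161·70 + 0.0330·72 + 0.0682·72 + 0.1275·59 + 0.0804·43 = 39.6753
  x_3 = 0.0399·34 + 0.1106·35 + 0.0709·10 + 1.1133·70 + 0.0464·72 + 0.1288·72 + 0.0821·59 + 0.0728·43 = 104.4578
  x_4 = 0.1256·34 + 0.0725·35 + 0.1477·10 + 0.0904·70 + 1.1256·72 + 0.1414·72 + 0.1160·59 + 0.1062·43 = 117.2439
  x_5 = 0.0604·34 + 0.0328·35 + 0.0773·10 + 0.1057·70 + 0.0770·72 + 1.0491·72 + 0.0642·59 + 0.0876·43 = 100.0071
  x_6 = 0.0247·34 + 0.0625·35 + 0.0410·10 + 0.0602·70 + 0.0422·72 + 0.0617·72 + 1.1149·59 + 0.0969·43 = 85.0767
  x_7 = 0.0561·34 + 0.0723·35 + 0.0552·10 + 0.1123·70 + 0.1239·72 + 0.0674·72 + 0.1364·59 + 1.0974·43 = 81.8638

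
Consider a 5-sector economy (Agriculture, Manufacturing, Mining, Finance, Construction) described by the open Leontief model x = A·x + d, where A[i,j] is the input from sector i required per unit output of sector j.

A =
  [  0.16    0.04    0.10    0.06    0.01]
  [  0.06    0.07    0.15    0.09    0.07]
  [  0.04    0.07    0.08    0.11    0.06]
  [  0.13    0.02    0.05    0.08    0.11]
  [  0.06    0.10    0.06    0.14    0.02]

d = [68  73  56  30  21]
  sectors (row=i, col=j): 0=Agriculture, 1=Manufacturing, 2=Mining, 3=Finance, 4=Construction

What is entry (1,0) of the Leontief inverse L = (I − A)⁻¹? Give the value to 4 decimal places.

Form M = I − A:
  [  0.84   -0.04   -0.10   -0.06   -0.01]
  [ -0.06    0.93   -0.15   -0.09   -0.07]
  [ -0.04   -0.07    0.92   -0.11   -0.06]
  [ -0.13   -0.02   -0.05    0.92   -0.11]
  [ -0.06   -0.10   -0.06   -0.14    0.98]
Leontief inverse L = M⁻¹:
  [  1.2228    0.0707    0.1530    0.1110    0.0394]
  [  0.1220    1.1117    0.2104    0.1588    0.1114]
  [  0.0936    0.1029    1.1292    0.1658    0.0961]
  [  0.1950    0.0555    0.1013    1.1385    0.1399]
  [  0.1209    0.1320    0.1144    0.1958    1.0601]
Total output x = L · d:
  x_0 = 1.2228·68 + 0.0707·73 + 0.1530·56 + 0.1110·30 + 0.0394·21 = 101.0390
  x_1 = 0.1220·68 + 1.1117·73 + 0.2104·56 + 0.1588·30 + 0.1114·21 = 108.3369
  x_2 = 0.0936·68 + 0.1029·73 + 1.1292·56 + 0.1658·30 + 0.0961·21 = 84.1062
  x_3 = 0.1950·68 + 0.0555·73 + 0.1013·56 + 1.1385·30 + 0.1399·21 = 60.0775
  x_4 = 0.1209·68 + 0.1320·73 + 0.1144·56 + 0.1958·30 + 1.0601·21 = 52.4013

L[1,0] = 0.1220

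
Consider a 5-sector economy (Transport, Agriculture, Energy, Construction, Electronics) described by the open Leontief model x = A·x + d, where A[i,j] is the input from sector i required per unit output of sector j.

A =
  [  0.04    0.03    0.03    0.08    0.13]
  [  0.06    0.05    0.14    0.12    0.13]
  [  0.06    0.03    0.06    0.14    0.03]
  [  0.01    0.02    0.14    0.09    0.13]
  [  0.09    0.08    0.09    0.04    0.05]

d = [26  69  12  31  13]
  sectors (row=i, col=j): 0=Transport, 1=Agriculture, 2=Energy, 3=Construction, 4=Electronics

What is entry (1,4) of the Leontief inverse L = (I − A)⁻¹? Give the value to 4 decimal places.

Form M = I − A:
  [  0.96   -0.03   -0.03   -0.08   -0.13]
  [ -0.06    0.95   -0.14   -0.12   -0.13]
  [ -0.06   -0.03    0.94   -0.14   -0.03]
  [ -0.01   -0.02   -0.14    0.91   -0.13]
  [ -0.09   -0.08   -0.09   -0.04    0.95]
Leontief inverse L = M⁻¹:
  [  1.0672    0.0531    0.0763    0.1201    0.1722]
  [  0.1012    1.0830    0.2119    0.1929    0.1951]
  [  0.0816    0.0482    1.1091    0.1876    0.0785]
  [  0.0435    0.0465    0.1959    1.1467    0.1754]
  [  0.1192    0.1028    0.1384    0.0937    1.1002]
Total output x = L · d:
  x_0 = 1.0672·26 + 0.0531·69 + 0.0763·12 + 0.1201·31 + 0.1722·13 = 38.2907
  x_1 = 0.1012·26 + 1.0830·69 + 0.2119·12 + 0.1929·31 + 0.1951·13 = 88.4205
  x_2 = 0.0816·26 + 0.0482·69 + 1.1091·12 + 0.1876·31 + 0.0785·13 = 25.5896
  x_3 = 0.0435·26 + 0.0465·69 + 0.1959·12 + 1.1467·31 + 0.1754·13 = 44.5178
  x_4 = 0.1192·26 + 0.1028·69 + 0.1384·12 + 0.0937·31 + 1.1002·13 = 29.0564

L[1,4] = 0.1951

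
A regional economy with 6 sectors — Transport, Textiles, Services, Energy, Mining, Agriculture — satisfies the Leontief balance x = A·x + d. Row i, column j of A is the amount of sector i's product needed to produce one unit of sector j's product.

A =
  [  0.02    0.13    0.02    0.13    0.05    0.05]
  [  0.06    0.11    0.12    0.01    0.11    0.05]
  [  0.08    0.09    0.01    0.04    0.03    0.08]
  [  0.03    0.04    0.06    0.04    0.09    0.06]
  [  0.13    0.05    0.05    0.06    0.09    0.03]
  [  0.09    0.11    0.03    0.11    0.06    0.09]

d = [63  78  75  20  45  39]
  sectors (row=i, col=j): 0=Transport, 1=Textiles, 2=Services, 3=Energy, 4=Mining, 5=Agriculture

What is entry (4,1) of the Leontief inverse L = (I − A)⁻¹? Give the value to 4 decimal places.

L[4,1] = 0.1111

Form M = I − A:
  [  0.98   -0.13   -0.02   -0.13   -0.05   -0.05]
  [ -0.06    0.89   -0.12   -0.01   -0.11   -0.05]
  [ -0.08   -0.09    0.99   -0.04   -0.03   -0.08]
  [ -0.03   -0.04   -0.06    0.96   -0.09   -0.06]
  [ -0.13   -0.05   -0.05   -0.06    0.91   -0.03]
  [ -0.09   -0.11   -0.03   -0.11   -0.06    0.91]
Leontief inverse L = M⁻¹:
  [  1.0640    0.1860    0.0620    0.1653    0.1052    0.0885]
  [  0.1178    1.1806    0.1601    0.0562    0.1662    0.0946]
  [  0.1164    0.1440    1.0418    0.0783    0.0734    0.1135]
  [  0.0707    0.0859    0.0862    1.0743    0.1294    0.0913]
  [  0.1743    0.1111    0.0831    0.1072    1.1397    0.0676]
  [  0.1433    0.1835    0.0757    0.1626    0.1237    1.1383]
Total output x = L · d:
  x_0 = 1.0640·63 + 0.1860·78 + 0.0620·75 + 0.1653·20 + 0.1052·45 + 0.0885·39 = 97.6818
  x_1 = 0.1178·63 + 1.1806·78 + 0.1601·75 + 0.0562·20 + 0.1662·45 + 0.0946·39 = 123.8098
  x_2 = 0.1164·63 + 0.1440·78 + 1.0418·75 + 0.0783·20 + 0.0734·45 + 0.1135·39 = 105.9946
  x_3 = 0.0707·63 + 0.0859·78 + 0.0862·75 + 1.0743·20 + 0.1294·45 + 0.0913·39 = 48.4914
  x_4 = 0.1743·63 + 0.1111·78 + 0.0831·75 + 0.1072·20 + 1.1397·45 + 0.0676·39 = 81.9402
  x_5 = 0.1433·63 + 0.1835·78 + 0.0757·75 + 0.1626·20 + 0.1237·45 + 1.1383·39 = 82.2426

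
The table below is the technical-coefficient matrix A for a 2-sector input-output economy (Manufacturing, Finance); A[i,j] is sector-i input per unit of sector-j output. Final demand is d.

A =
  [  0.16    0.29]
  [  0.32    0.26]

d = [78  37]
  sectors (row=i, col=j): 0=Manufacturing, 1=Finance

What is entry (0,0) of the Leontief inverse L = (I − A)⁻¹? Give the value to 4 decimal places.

L[0,0] = 1.3994

Form M = I − A:
  [  0.84   -0.29]
  [ -0.32    0.74]
Leontief inverse L = M⁻¹:
  [  1.3994    0.5484]
  [  0.6051    1.5885]
Total output x = L · d:
  x_0 = 1.3994·78 + 0.5484·37 = 129.4440
  x_1 = 0.6051·78 + 1.5885·37 = 105.9758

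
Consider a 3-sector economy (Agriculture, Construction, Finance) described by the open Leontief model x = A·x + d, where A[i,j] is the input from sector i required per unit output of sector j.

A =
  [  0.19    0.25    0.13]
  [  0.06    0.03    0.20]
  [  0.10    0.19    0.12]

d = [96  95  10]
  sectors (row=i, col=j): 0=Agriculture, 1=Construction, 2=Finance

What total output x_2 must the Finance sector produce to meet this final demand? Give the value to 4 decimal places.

Form M = I − A:
  [  0.81   -0.25   -0.13]
  [ -0.06    0.97   -0.20]
  [ -0.10   -0.19    0.88]
Leontief inverse L = M⁻¹:
  [  1.2980    0.3894    0.2803]
  [  0.1159    1.1137    0.2702]
  [  0.1725    0.2847    1.2266]
Total output x = L · d:
  x_0 = 1.2980·96 + 0.3894·95 + 0.2803·10 = 164.4085
  x_1 = 0.1159·96 + 1.1137·95 + 0.2702·10 = 119.6284
  x_2 = 0.1725·96 + 0.2847·95 + 1.2266·10 = 55.8753

55.8753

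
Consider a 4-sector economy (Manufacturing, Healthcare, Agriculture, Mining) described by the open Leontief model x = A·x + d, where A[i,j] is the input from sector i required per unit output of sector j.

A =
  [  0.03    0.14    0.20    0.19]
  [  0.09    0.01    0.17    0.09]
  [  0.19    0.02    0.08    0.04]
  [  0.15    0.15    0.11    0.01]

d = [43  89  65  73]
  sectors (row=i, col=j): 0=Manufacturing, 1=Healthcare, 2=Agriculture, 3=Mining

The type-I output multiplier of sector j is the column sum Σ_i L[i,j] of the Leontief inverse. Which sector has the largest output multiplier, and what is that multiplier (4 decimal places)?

Form M = I − A:
  [  0.97   -0.14   -0.20   -0.19]
  [ -0.09    0.99   -0.17   -0.09]
  [ -0.19   -0.02    0.92   -0.04]
  [ -0.15   -0.15   -0.11    0.99]
Leontief inverse L = M⁻¹:
  [  1.1518    0.2076    0.3190    0.2528]
  [  0.1686    1.0600    0.2491    0.1388]
  [  0.2514    0.0746    1.1676    0.1022]
  [  0.2280    0.2004    0.2158    1.0808]
Total output x = L · d:
  x_0 = 1.1518·43 + 0.2076·89 + 0.3190·65 + 0.2528·73 = 107.1930
  x_1 = 0.1686·43 + 1.0600·89 + 0.2491·65 + 0.1388·73 = 127.9151
  x_2 = 0.2514·43 + 0.0746·89 + 1.1676·65 + 0.1022·73 = 100.8124
  x_3 = 0.2280·43 + 0.2004·89 + 0.2158·65 + 1.0808·73 = 120.5612
Output multipliers (column sums of L):
  Manufacturing: 1.7998
  Healthcare: 1.5426
  Agriculture: 1.9515
  Mining: 1.5746

Agriculture (1.9515)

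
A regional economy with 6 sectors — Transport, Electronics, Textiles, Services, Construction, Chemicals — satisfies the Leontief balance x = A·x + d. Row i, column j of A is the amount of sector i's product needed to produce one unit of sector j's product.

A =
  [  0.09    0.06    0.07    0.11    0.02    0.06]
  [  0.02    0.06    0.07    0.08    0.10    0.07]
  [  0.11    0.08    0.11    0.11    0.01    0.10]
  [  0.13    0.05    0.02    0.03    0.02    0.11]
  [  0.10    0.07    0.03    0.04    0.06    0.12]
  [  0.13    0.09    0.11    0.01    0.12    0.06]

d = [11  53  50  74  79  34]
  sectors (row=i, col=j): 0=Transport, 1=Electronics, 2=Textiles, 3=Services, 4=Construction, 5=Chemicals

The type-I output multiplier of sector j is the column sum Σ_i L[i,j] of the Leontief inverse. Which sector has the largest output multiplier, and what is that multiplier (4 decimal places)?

Form M = I − A:
  [  0.91   -0.06   -0.07   -0.11   -0.02   -0.06]
  [ -0.02    0.94   -0.07   -0.08   -0.10   -0.07]
  [ -0.11   -0.08    0.89   -0.11   -0.01   -0.10]
  [ -0.13   -0.05   -0.02    0.97   -0.02   -0.11]
  [ -0.10   -0.07   -0.03   -0.04    0.94   -0.12]
  [ -0.13   -0.09   -0.11   -0.01   -0.12    0.94]
Leontief inverse L = M⁻¹:
  [  1.1618    0.1085    0.1203    0.1579    0.0563    0.1207]
  [  0.0907    1.1095    0.1184    0.1224    0.1408    0.1333]
  [  0.2019    0.1436    1.1784    0.1726    0.0583    0.1766]
  [  0.1927    0.0948    0.0684    1.0724    0.0581    0.1595]
  [  0.1727    0.1225    0.0848    0.0868    1.1063    0.1806]
  [  0.2171    0.1547    0.1774    0.0762    0.1700    1.1387]
Total output x = L · d:
  x_0 = 1.1618·11 + 0.1085·53 + 0.1203·50 + 0.1579·74 + 0.0563·79 + 0.1207·34 = 44.7854
  x_1 = 0.0907·11 + 1.1095·53 + 0.1184·50 + 0.1224·74 + 0.1408·79 + 0.1333·34 = 90.4324
  x_2 = 0.2019·11 + 0.1436·53 + 1.1784·50 + 0.1726·74 + 0.0583·79 + 0.1766·34 = 92.1390
  x_3 = 0.1927·11 + 0.0948·53 + 0.0684·50 + 1.0724·74 + 0.0581·79 + 0.1595·34 = 99.9330
  x_4 = 0.1727·11 + 0.1225·53 + 0.0848·50 + 0.0868·74 + 1.1063·79 + 0.1806·34 = 112.5950
  x_5 = 0.2171·11 + 0.1547·53 + 0.1774·50 + 0.0762·74 + 0.1700·79 + 1.1387·34 = 77.2415
Output multipliers (column sums of L):
  Transport: 2.0369
  Electronics: 1.7336
  Textiles: 1.7477
  Services: 1.6883
  Construction: 1.5899
  Chemicals: 1.9094

Transport (2.0369)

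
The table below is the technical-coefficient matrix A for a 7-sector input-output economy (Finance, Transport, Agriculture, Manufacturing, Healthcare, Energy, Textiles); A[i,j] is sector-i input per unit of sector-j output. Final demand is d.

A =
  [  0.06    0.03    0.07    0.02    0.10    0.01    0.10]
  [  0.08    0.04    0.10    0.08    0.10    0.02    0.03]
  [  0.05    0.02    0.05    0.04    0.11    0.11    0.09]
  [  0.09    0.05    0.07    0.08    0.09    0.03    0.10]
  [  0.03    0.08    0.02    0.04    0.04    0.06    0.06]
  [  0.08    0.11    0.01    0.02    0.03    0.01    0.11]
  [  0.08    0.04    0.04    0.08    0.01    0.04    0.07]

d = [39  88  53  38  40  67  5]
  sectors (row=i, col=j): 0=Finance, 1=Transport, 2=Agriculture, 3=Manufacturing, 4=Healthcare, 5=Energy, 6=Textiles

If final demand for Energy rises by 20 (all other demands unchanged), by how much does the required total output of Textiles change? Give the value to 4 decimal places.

Form M = I − A:
  [  0.94   -0.03   -0.07   -0.02   -0.10   -0.01   -0.10]
  [ -0.08    0.96   -0.10   -0.08   -0.10   -0.02   -0.03]
  [ -0.05   -0.02    0.95   -0.04   -0.11   -0.11   -0.09]
  [ -0.09   -0.05   -0.07    0.92   -0.09   -0.03   -0.10]
  [ -0.03   -0.08   -0.02   -0.04    0.96   -0.06   -0.06]
  [ -0.08   -0.11   -0.01   -0.02   -0.03    0.99   -0.11]
  [ -0.08   -0.04   -0.04   -0.08   -0.01   -0.04    0.93]
Leontief inverse L = M⁻¹:
  [  1.1002    0.0618    0.1012    0.0537    0.1405    0.0398    0.1496]
  [  0.1279    1.0778    0.1393    0.1185    0.1553    0.0552    0.0913]
  [  0.1006    0.0652    1.0838    0.0781    0.1548    0.1407    0.1528]
  [  0.1463    0.0924    0.1143    1.1256    0.1473    0.0659    0.1681]
  [  0.0686    0.1099    0.0496    0.0706    1.0761    0.0799    0.1022]
  [  0.1228    0.1383    0.0466    0.0557    0.0716    1.0316    0.1548]
  [  0.1231    0.0696    0.0737    0.1131    0.0527    0.0627    1.1209]
Total output x = L · d:
  x_0 = 1.1002·39 + 0.0618·88 + 0.1012·53 + 0.0537·38 + 0.1405·40 + 0.0398·67 + 0.1496·5 = 64.7820
  x_1 = 0.1279·39 + 1.0778·88 + 0.1393·53 + 0.1185·38 + 0.1553·40 + 0.0552·67 + 0.0913·5 = 122.0912
  x_2 = 0.1006·39 + 0.0652·88 + 1.0838·53 + 0.0781·38 + 0.1548·40 + 0.1407·67 + 0.1528·5 = 86.4469
  x_3 = 0.1463·39 + 0.0924·88 + 0.1143·53 + 1.1256·38 + 0.1473·40 + 0.0659·67 + 0.1681·5 = 73.8167
  x_4 = 0.0686·39 + 0.1099·88 + 0.0496·53 + 0.0706·38 + 1.0761·40 + 0.0799·67 + 0.1022·5 = 66.5763
  x_5 = 0.1228·39 + 0.1383·88 + 0.0466·53 + 0.0557·38 + 0.0716·40 + 1.0316·67 + 0.1548·5 = 94.3082
  x_6 = 0.1231·39 + 0.0696·88 + 0.0737·53 + 0.1131·38 + 0.0527·40 + 0.0627·67 + 1.1209·5 = 31.0403
Δx_6 = L[6,5] · Δd_5 = 0.0627 · 20 = 1.2549

1.2549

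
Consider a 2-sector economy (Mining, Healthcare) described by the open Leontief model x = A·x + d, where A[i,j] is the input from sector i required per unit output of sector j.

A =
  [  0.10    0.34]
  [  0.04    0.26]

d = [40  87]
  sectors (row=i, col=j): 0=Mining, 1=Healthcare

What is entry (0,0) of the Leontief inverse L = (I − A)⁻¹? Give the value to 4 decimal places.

Form M = I − A:
  [  0.90   -0.34]
  [ -0.04    0.74]
Leontief inverse L = M⁻¹:
  [  1.1343    0.5212]
  [  0.0613    1.3795]
Total output x = L · d:
  x_0 = 1.1343·40 + 0.5212·87 = 90.7112
  x_1 = 0.0613·40 + 1.3795·87 = 122.4709

L[0,0] = 1.1343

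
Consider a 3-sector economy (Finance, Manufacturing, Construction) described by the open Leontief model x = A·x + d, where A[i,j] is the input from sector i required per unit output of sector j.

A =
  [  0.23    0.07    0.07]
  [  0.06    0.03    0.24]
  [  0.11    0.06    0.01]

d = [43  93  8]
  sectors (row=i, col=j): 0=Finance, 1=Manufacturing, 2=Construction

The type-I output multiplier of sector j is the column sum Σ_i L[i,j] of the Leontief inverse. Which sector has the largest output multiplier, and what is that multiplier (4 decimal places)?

Form M = I − A:
  [  0.77   -0.07   -0.07]
  [ -0.06    0.97   -0.24]
  [ -0.11   -0.06    0.99]
Leontief inverse L = M⁻¹:
  [  1.3236    0.1029    0.1185]
  [  0.1201    1.0560    0.2645]
  [  0.1543    0.0754    1.0393]
Total output x = L · d:
  x_0 = 1.3236·43 + 0.1029·93 + 0.1185·8 = 67.4303
  x_1 = 0.1201·43 + 1.0560·93 + 0.2645·8 = 105.4821
  x_2 = 0.1543·43 + 0.0754·93 + 1.0393·8 = 21.9659
Output multipliers (column sums of L):
  Finance: 1.5981
  Manufacturing: 1.2342
  Construction: 1.4223

Finance (1.5981)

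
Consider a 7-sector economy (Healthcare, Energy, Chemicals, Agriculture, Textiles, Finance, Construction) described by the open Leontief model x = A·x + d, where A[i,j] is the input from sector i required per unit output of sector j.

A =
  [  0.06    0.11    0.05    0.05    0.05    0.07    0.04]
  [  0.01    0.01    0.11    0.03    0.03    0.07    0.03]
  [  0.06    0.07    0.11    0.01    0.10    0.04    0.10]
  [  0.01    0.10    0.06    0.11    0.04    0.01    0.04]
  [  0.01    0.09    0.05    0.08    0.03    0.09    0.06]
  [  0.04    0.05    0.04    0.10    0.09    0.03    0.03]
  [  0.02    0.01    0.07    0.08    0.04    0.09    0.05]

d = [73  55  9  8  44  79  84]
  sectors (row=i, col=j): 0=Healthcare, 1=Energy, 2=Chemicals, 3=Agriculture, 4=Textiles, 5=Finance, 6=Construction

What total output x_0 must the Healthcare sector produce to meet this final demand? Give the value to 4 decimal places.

107.4736

Form M = I − A:
  [  0.94   -0.11   -0.05   -0.05   -0.05   -0.07   -0.04]
  [ -0.01    0.99   -0.11   -0.03   -0.03   -0.07   -0.03]
  [ -0.06   -0.07    0.89   -0.01   -0.10   -0.04   -0.10]
  [ -0.01   -0.10   -0.06    0.89   -0.04   -0.01   -0.04]
  [ -0.01   -0.09   -0.05   -0.08    0.97   -0.09   -0.06]
  [ -0.04   -0.05   -0.04   -0.10   -0.09    0.97   -0.03]
  [ -0.02   -0.01   -0.07   -0.08   -0.04   -0.09    0.95]
Leontief inverse L = M⁻¹:
  [  1.0800    0.1509    0.1013    0.0937    0.0878    0.1090    0.0738]
  [  0.0270    1.0406    0.1466    0.0598    0.0624    0.0950    0.0589]
  [  0.0851    0.1173    1.1704    0.0581    0.1454    0.0904    0.1450]
  [  0.0245    0.1354    0.1069    1.1480    0.0705    0.0409    0.0706]
  [  0.0275    0.1268    0.0984    0.1250    1.0669    0.1240    0.0921]
  [  0.0557    0.0919    0.0836    0.1431    0.1214    1.0635    0.0613]
  [  0.0378    0.0482    0.1110    0.1224    0.0756    0.1194    1.0811]
Total output x = L · d:
  x_0 = 1.0800·73 + 0.1509·55 + 0.1013·9 + 0.0937·8 + 0.0878·44 + 0.1090·79 + 0.0738·84 = 107.4736
  x_1 = 0.0270·73 + 1.0406·55 + 0.1466·9 + 0.0598·8 + 0.0624·44 + 0.0950·79 + 0.0589·84 = 76.1940
  x_2 = 0.0851·73 + 0.1173·55 + 1.1704·9 + 0.0581·8 + 0.1454·44 + 0.0904·79 + 0.1450·84 = 49.3822
  x_3 = 0.0245·73 + 0.1354·55 + 0.1069·9 + 1.1480·8 + 0.0705·44 + 0.0409·79 + 0.0706·84 = 31.6456
  x_4 = 0.0275·73 + 0.1268·55 + 0.0984·9 + 0.1250·8 + 1.0669·44 + 0.1240·79 + 0.0921·84 = 75.3481
  x_5 = 0.0557·73 + 0.0919·55 + 0.0836·9 + 0.1431·8 + 0.1214·44 + 1.0635·79 + 0.0613·84 = 105.5243
  x_6 = 0.0378·73 + 0.0482·55 + 0.1110·9 + 0.1224·8 + 0.0756·44 + 0.1194·79 + 1.0811·84 = 110.9589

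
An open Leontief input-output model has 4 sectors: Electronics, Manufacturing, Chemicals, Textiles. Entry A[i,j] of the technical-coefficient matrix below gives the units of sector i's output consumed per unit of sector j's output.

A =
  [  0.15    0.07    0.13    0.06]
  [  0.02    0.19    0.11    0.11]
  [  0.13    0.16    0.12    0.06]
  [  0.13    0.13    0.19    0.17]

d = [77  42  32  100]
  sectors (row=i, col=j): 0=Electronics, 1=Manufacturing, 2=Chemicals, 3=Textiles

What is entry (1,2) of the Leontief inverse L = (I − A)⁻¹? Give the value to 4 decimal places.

L[1,2] = 0.2215

Form M = I − A:
  [  0.85   -0.07   -0.13   -0.06]
  [ -0.02    0.81   -0.11   -0.11]
  [ -0.13   -0.16    0.88   -0.06]
  [ -0.13   -0.13   -0.19    0.83]
Leontief inverse L = M⁻¹:
  [  1.2358    0.1734    0.2321    0.1291]
  [  0.0951    1.3183    0.2215    0.1976]
  [  0.2175    0.2857    1.2350    0.1429]
  [  0.2582    0.2990    0.3538    1.2887]
Total output x = L · d:
  x_0 = 1.2358·77 + 0.1734·42 + 0.2321·32 + 0.1291·100 = 122.7731
  x_1 = 0.0951·77 + 1.3183·42 + 0.2215·32 + 0.1976·100 = 89.5378
  x_2 = 0.2175·77 + 0.2857·42 + 1.2350·32 + 0.1429·100 = 82.5506
  x_3 = 0.2582·77 + 0.2990·42 + 0.3538·32 + 1.2887·100 = 172.6326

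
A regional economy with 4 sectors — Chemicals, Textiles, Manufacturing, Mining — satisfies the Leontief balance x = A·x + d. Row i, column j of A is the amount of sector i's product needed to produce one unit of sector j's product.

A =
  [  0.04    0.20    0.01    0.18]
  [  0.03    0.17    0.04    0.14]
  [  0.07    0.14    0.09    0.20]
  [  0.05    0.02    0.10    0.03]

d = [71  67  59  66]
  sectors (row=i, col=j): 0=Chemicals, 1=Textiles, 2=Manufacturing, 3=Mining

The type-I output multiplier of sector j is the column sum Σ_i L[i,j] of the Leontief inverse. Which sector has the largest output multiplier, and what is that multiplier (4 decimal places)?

Mining (1.8171)

Form M = I − A:
  [  0.96   -0.20   -0.01   -0.18]
  [ -0.03    0.83   -0.04   -0.14]
  [ -0.07   -0.14    0.91   -0.20]
  [ -0.05   -0.02   -0.10    0.97]
Leontief inverse L = M⁻¹:
  [  1.0668    0.2716    0.0509    0.2476]
  [  0.0549    1.2360    0.0774    0.2046]
  [  0.1052    0.2248    1.1415    0.2873]
  [  0.0670    0.0627    0.1219    1.0775]
Total output x = L · d:
  x_0 = 1.0668·71 + 0.2716·67 + 0.0509·59 + 0.2476·66 = 113.2835
  x_1 = 0.0549·71 + 1.2360·67 + 0.0774·59 + 0.2046·66 = 104.7821
  x_2 = 0.1052·71 + 0.2248·67 + 1.1415·59 + 0.2873·66 = 108.8482
  x_3 = 0.0670·71 + 0.0627·67 + 0.1219·59 + 1.0775·66 = 87.2625
Output multipliers (column sums of L):
  Chemicals: 1.2939
  Textiles: 1.7951
  Manufacturing: 1.3917
  Mining: 1.8171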